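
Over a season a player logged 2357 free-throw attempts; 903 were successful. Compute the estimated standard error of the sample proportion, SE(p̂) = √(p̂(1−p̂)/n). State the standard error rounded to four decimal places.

With x = 903 successes in n = 2357, p̂ = 0.38311.
p̂(1−p̂) = 0.38311·0.61689 = 0.236337.
SE = √(0.236337/2357) = 0.0100.

SE = 0.0100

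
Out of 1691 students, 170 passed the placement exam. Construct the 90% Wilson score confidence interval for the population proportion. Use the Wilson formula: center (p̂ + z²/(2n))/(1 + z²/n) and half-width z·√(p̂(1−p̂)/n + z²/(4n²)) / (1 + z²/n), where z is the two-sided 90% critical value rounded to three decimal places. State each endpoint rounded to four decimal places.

(0.0891, 0.1132)

Here p̂ = 170/1691 = 0.10053 and z = 1.645 (z² = 2.706025).
Denominator 1 + z²/n = 1 + 2.706025/1691 = 1.001600.
Center = (0.10053 + 0.000800)/1.001600 = 0.10117.
Radicand: p̂(1−p̂)/n + z²/(4n²) = 0.000053475 + 0.000000237 = 0.000053712.
Half-width = 1.645·√0.000053712/1.001600 = 0.01204.
Interval: 0.10117 ± 0.01204 → (0.0891, 0.1132).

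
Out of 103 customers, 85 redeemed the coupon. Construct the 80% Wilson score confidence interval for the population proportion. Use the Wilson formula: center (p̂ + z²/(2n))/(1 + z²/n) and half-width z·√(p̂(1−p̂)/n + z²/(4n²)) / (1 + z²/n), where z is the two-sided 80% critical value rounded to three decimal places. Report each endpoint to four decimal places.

(0.7723, 0.8680)

p̂ = 85/103 = 0.82524; z = 1.282, so z² = 1.643524.
1 + z²/n = 1.015957.
Adjusted center: (0.82524 + z²/(2n))/1.015957 = 0.82013.
Radicand: p̂(1−p̂)/n + z²/(4n²) = 0.001400167 + 0.000038729 = 0.001438896.
Half-width = z·√(radicand)/denom = 1.282·0.037933/1.015957 = 0.04787.
CI: 0.82013 ± 0.04787 = (0.7723, 0.8680).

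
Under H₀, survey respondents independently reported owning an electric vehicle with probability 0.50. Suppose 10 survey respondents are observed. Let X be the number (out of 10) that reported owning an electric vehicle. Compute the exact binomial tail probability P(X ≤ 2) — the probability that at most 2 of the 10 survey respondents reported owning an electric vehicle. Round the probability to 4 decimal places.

X is binomial with n = 10 and p = 0.50.
P(X ≤ 2) = C(10,0)·0.50^0·0.50^10 + C(10,1)·0.50^1·0.50^9 + C(10,2)·0.50^2·0.50^8.
= 0.000977 + 0.009766 + 0.043945 = 0.0547.

P = 0.0547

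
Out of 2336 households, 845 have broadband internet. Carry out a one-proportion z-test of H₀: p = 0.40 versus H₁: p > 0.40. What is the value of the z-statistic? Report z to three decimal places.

z = -3.776

Sample proportion p̂ = 845/2336 = 0.36173.
Under H₀, SE = √(p₀(1−p₀)/n) = √(0.40·0.60/2336) = √0.000102740 = 0.010136.
Test statistic: z = -0.03827/0.010136 = -3.776.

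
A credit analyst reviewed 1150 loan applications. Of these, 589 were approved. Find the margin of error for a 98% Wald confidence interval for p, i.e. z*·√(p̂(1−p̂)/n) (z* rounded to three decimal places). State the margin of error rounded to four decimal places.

ME = 0.0343

The sample proportion is 589/1150 = 0.51217.
SE = √(p̂(1−p̂)/n) = √(0.249852/1150) = 0.014740.
The 98% critical value is z* = 2.326.
Margin of error = z*·SE = 2.326 × 0.014740 = 0.0343.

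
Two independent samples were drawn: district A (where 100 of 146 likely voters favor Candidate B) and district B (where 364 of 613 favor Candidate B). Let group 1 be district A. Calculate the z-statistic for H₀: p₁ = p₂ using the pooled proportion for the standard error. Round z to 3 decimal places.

z = 2.030

Sample proportions: p̂₁ = 100/146 = 0.68493 and p̂₂ = 364/613 = 0.59380.
Pooling: p̂ = 464/759 = 0.61133.
Pooled SE = √[0.2376055·0.00848064] ≈ 0.044889.
z = (p̂₁ − p̂₂)/SE = (0.68493 − 0.59380)/0.044889 = 0.09113/0.044889 = 2.030.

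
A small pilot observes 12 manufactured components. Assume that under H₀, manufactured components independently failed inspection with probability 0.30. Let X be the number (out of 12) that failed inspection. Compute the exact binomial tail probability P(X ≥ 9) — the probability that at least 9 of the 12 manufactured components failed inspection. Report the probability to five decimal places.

P = 0.00169

X ~ Binomial(n=12, p=0.30).
P(X ≥ 9) = C(12,9)·0.30^9·0.70^3 + C(12,10)·0.30^10·0.70^2 + C(12,11)·0.30^11·0.70^1 + C(12,12)·0.30^12·0.70^0.
= 0.001485 + 0.000191 + 0.000015 + 0.000001 = 0.00169.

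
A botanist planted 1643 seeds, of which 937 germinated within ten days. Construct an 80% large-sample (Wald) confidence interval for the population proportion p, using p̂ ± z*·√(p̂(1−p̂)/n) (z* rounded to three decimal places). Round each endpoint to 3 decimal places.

p̂ = 937/1643 = 0.57030.
Standard error of p̂: √(0.245058/1643) = √0.000149153 = 0.012213.
The 80% critical value is z* = 1.282.
Margin = 1.282·0.012213 = 0.01566.
CI: 0.57030 ± 0.01566 = (0.555, 0.586).

(0.555, 0.586)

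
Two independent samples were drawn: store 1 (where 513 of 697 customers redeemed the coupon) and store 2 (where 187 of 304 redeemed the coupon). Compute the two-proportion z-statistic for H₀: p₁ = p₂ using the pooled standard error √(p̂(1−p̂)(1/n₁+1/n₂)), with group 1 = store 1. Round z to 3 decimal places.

z = 3.835

p̂₁ = 513/697 = 0.73601, p̂₂ = 187/304 = 0.61513.
Pooling: p̂ = 700/1001 = 0.69930.
SE = √[p̂(1−p̂)(1/n₁+1/n₂)] = √[0.69930·0.30070·(1/697+1/304)] ≈ 0.031518.
z = 0.12088/0.031518 = 3.835.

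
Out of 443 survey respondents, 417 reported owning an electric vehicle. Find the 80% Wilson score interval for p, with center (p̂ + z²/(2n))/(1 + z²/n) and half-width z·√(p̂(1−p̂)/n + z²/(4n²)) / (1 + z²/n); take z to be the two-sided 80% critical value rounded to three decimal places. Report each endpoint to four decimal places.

Here p̂ = 417/443 = 0.94131 and z = 1.282 (z² = 1.643524).
1 + z²/n = 1.003710.
Adjusted center: (0.94131 + z²/(2n))/1.003710 = 0.93968.
Radicand: p̂(1−p̂)/n + z²/(4n²) = 0.000124709 + 0.000002094 = 0.000126803.
Half-width = z·√(radicand)/denom = 1.282·0.011261/1.003710 = 0.01438.
Interval: 0.93968 ± 0.01438 → (0.9253, 0.9541).

(0.9253, 0.9541)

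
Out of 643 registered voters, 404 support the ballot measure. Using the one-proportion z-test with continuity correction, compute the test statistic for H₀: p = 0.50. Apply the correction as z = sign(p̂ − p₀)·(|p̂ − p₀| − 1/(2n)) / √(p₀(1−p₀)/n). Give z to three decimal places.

z = 6.468

p̂ = 404/643 = 0.62830. p̂ − p₀ = 0.128305.
Continuity correction 1/(2n) = 1/1286 = 0.000778.
Corrected numerator: |0.128305| − 0.000778 = 0.127527.
Null standard error: √(0.50·0.50/643) = √0.000388802 = 0.019718.
z = (+)0.127527/0.019718 = 6.468.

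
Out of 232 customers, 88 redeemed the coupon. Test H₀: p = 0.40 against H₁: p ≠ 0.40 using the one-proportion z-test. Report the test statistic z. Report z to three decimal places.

The sample proportion is 88/232 = 0.37931.
SE₀ = √(0.40·0.60/232) = 0.032163.
z = (0.37931 − 0.40)/0.032163 = -0.02069/0.032163 = -0.643.

z = -0.643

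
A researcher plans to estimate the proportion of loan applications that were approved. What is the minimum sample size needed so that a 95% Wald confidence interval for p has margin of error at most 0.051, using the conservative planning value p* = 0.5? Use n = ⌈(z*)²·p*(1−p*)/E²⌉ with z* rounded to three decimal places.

n = 370

The 95% critical value is z* = 1.960.
p*(1−p*) = 0.50·0.50 = 0.2500.
Required n before rounding: 3.841600 × 0.2500 / 0.051² = 369.243.
Rounding up, n = 370.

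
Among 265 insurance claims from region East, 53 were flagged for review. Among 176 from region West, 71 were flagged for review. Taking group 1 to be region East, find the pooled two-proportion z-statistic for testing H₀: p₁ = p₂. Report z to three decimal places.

p̂₁ = 53/265 = 0.20000, p̂₂ = 71/176 = 0.40341.
Pooling: p̂ = 124/441 = 0.28118.
Pooled SE = √[0.2021174·0.00945540] ≈ 0.043716.
z = -0.20341/0.043716 = -4.653.

z = -4.653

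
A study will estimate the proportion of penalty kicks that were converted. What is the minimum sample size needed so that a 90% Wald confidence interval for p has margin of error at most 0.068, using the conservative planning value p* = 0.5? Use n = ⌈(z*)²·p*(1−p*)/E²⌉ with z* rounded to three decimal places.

n = 147

For 90% confidence, z* = 1.645.
p*(1−p*) = 0.50·0.50 = 0.2500.
Required n before rounding: 2.706025 × 0.2500 / 0.068² = 146.303.
Rounding up, n = 147.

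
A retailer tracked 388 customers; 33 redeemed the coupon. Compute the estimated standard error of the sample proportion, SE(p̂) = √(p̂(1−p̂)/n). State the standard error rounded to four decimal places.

SE = 0.0142

The sample proportion is 33/388 = 0.08505.
p̂(1−p̂) = 0.08505·0.91495 = 0.077816.
SE = √(0.077816/388) = √0.000200557 = 0.0142.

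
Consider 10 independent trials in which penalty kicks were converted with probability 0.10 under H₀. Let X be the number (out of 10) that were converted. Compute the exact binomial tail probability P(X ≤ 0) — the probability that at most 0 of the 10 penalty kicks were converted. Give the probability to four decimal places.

X ~ Binomial(n=10, p=0.10).
P(X ≤ 0) = C(10,0)·0.10^0·0.90^10.
= 0.348678 = 0.3487.

P = 0.3487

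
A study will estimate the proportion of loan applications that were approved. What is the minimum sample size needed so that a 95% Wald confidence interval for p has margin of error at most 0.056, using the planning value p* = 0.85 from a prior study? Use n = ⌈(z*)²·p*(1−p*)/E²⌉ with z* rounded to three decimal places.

n = 157

z* = 1.960 at the 95% level.
p*(1−p*) = 0.85·0.15 = 0.1275.
Required n before rounding: 3.841600 × 0.1275 / 0.056² = 156.187.
Rounding up, n = 157.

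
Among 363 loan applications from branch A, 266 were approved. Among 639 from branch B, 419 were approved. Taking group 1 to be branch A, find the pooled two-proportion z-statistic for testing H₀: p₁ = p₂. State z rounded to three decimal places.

Sample proportions: p̂₁ = 266/363 = 0.73278 and p̂₂ = 419/639 = 0.65571.
Pooled p̂ = (266+419)/(363+639) = 685/1002 = 0.68363.
Pooled SE = √[0.2162790·0.00431977] ≈ 0.030566.
z = 0.07707/0.030566 = 2.521.

z = 2.521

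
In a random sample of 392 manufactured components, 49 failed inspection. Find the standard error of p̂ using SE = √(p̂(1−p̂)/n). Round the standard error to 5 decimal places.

SE = 0.01670

p̂ = 49/392 = 0.12500.
p̂(1−p̂) = 0.12500·0.87500 = 0.109375.
Dividing by n and taking the root: √0.000279018 = 0.01670.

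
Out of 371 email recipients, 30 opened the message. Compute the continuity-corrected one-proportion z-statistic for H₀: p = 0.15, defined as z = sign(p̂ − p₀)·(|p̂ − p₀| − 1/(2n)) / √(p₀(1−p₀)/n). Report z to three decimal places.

Sample proportion p̂ = 30/371 = 0.08086. p̂ − p₀ = -0.069137.
1/(2n) = 0.001348.
Corrected numerator: |-0.069137| − 0.001348 = 0.067789.
Null standard error: √(0.15·0.85/371) = √0.000343666 = 0.018538.
z = (−)0.067789/0.018538 = -3.657.

z = -3.657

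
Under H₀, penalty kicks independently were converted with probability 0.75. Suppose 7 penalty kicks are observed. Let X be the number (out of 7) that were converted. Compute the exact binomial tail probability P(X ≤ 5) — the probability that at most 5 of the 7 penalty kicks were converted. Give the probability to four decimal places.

P = 0.5551

X is binomial with n = 7 and p = 0.75.
P(X ≤ 5) = Σ_{j=0}^{5} C(7,j)·0.75^j·0.25^{7−j}.
= 0.000061 + 0.001282 + 0.011536 + 0.057678 + 0.173035 + 0.311462 = 0.5551.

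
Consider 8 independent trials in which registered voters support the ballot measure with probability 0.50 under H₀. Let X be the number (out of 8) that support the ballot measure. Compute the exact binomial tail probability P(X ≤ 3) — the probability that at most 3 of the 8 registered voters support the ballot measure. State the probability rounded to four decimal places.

X is binomial with n = 8 and p = 0.50.
P(X ≤ 3) = C(8,0)·0.50^0·0.50^8 + C(8,1)·0.50^1·0.50^7 + C(8,2)·0.50^2·0.50^6 + C(8,3)·0.50^3·0.50^5.
= 0.003906 + 0.031250 + 0.109375 + 0.218750 = 0.3633.

P = 0.3633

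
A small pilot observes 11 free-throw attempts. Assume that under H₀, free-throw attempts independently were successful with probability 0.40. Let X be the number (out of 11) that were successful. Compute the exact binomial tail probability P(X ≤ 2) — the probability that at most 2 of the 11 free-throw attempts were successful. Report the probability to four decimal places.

P = 0.1189

X ~ Binomial(n=11, p=0.40).
P(X ≤ 2) = C(11,0)·0.40^0·0.60^11 + C(11,1)·0.40^1·0.60^10 + C(11,2)·0.40^2·0.60^9.
= 0.003628 + 0.026605 + 0.088684 = 0.1189.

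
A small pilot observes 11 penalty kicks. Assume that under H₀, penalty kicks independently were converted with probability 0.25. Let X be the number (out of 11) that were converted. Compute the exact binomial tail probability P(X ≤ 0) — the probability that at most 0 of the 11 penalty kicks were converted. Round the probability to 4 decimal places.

X ~ Binomial(n=11, p=0.25).
P(X ≤ 0) = C(11,0)·0.25^0·0.75^11.
= 0.042235 = 0.0422.

P = 0.0422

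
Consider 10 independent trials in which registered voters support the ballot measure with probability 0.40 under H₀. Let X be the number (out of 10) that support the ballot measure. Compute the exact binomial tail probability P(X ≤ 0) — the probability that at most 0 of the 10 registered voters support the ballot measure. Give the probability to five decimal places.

P = 0.00605

X is binomial with n = 10 and p = 0.40.
P(X ≤ 0) = C(10,0)·0.40^0·0.60^10.
= 0.006047 = 0.00605.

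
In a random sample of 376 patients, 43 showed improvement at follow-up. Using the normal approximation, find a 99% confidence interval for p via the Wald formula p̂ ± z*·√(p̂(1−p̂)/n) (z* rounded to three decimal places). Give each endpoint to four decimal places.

(0.0721, 0.1566)

Sample proportion p̂ = 43/376 = 0.11436.
SE = √(p̂(1−p̂)/n) = √(0.101283/376) = 0.016412.
z* = 2.576 at the 99% level.
Margin = 2.576·0.016412 = 0.04228.
Interval: 0.11436 ± 0.04228 → (0.0721, 0.1566).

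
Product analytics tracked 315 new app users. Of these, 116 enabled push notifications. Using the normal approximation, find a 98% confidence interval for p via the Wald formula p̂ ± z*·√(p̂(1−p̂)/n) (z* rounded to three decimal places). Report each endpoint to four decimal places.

(0.3050, 0.4315)

p̂ = 116/315 = 0.36825.
SE(p̂) = √(0.36825·0.63175/315) = 0.027176.
For 98% confidence, z* = 2.326.
Margin = 2.326·0.027176 = 0.06321.
So the interval runs from 0.3050 to 0.4315.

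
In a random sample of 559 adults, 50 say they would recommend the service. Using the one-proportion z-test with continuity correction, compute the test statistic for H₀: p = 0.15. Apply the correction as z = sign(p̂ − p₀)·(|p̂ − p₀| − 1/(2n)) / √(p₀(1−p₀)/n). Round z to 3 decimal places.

The sample proportion is 50/559 = 0.08945. p̂ − p₀ = -0.060555.
Continuity correction 1/(2n) = 1/1118 = 0.000894.
Corrected numerator: |-0.060555| − 0.000894 = 0.059661.
SE₀ = √(0.15·0.85/559) = 0.015103.
z = −0.059661/0.015103 = -3.950.

z = -3.950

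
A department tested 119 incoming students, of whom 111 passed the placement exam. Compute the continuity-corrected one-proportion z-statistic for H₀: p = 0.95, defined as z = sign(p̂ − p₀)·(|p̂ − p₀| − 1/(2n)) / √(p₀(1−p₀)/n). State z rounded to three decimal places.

z = -0.652

Sample proportion p̂ = 111/119 = 0.93277. p̂ − p₀ = -0.017227.
Continuity correction 1/(2n) = 1/238 = 0.004202.
Corrected numerator: |-0.017227| − 0.004202 = 0.013025.
SE₀ = √(0.95·0.05/119) = 0.019979.
z = (−)0.013025/0.019979 = -0.652.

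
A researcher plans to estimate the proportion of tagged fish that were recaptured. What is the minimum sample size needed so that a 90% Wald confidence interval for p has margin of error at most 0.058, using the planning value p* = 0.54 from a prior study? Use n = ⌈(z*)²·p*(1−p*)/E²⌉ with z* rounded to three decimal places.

n = 200

The 90% critical value is z* = 1.645.
p*(1−p*) = 0.2484.
(z*)²·p*(1−p*)/E² = 2.706025·0.2484/0.003364 = 199.815.
⌈199.815⌉ = 200.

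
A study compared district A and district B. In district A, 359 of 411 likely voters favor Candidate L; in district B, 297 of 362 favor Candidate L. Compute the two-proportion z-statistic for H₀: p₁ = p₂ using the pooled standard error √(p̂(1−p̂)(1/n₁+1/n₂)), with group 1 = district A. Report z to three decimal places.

p̂₁ = 359/411 = 0.87348, p̂₂ = 297/362 = 0.82044.
Pooling: p̂ = 656/773 = 0.84864.
SE = √[p̂(1−p̂)(1/n₁+1/n₂)] = √[0.84864·0.15136·(1/411+1/362)] ≈ 0.025833.
z = 0.05304/0.025833 = 2.053.

z = 2.053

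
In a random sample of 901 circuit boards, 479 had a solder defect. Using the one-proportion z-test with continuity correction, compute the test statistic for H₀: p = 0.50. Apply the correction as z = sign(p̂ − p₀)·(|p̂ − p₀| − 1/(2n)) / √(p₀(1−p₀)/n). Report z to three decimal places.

p̂ = 479/901 = 0.53163. p̂ − p₀ = 0.031632.
Continuity correction 1/(2n) = 1/1802 = 0.000555.
Corrected numerator: |0.031632| − 0.000555 = 0.031077.
Under H₀, SE = √(p₀(1−p₀)/n) = √(0.50·0.50/901) = √0.000277469 = 0.016657.
z = (+)0.031077/0.016657 = 1.866.

z = 1.866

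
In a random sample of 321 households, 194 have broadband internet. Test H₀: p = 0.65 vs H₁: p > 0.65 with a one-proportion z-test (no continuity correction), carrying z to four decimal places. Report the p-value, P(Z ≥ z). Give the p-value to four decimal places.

p-value = 0.9568

p̂ = 194/321 = 0.60436.
SE₀ = √(0.65·0.35/321) = 0.026622.
z = (p̂ − p₀)/SE = (194/321 − 0.65)/0.026622 ≈ -1.7143.
From the standard normal, P(Z ≥ z) = 0.9568.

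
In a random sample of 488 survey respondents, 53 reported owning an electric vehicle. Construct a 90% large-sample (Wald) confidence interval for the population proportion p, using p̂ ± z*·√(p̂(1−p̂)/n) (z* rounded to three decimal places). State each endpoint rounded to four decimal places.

(0.0854, 0.1318)

p̂ = 53/488 = 0.10861.
SE = √(p̂(1−p̂)/n) = √(0.096811/488) = 0.014085.
z* = 1.645 at the 90% level.
Margin of error: 1.645 × 0.014085 = 0.02317.
So the interval runs from 0.0854 to 0.1318.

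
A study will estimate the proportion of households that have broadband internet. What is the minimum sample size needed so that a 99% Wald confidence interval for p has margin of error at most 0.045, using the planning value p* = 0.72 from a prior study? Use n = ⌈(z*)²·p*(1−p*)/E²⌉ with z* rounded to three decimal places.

For 99% confidence, z* = 2.576.
p*(1−p*) = 0.72·0.28 = 0.2016.
(z*)²·p*(1−p*)/E² = 6.635776·0.2016/0.002025 = 660.628.
⌈660.628⌉ = 661.

n = 661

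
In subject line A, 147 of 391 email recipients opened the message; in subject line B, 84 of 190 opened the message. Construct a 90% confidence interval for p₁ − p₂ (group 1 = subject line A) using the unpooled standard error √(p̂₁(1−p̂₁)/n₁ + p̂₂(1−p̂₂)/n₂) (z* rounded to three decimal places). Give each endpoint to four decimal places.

(-0.1378, 0.0055)

p̂₁ = 147/391 = 0.37596, p̂₂ = 84/190 = 0.44211; p̂₁ − p̂₂ = -0.06615.
SE = √(0.000600035 + 0.001298148) = √0.001898183 = 0.043568.
For 90% confidence, z* = 1.645. Margin = 1.645·0.043568 = 0.07167.
So the interval runs from -0.1378 to 0.0055.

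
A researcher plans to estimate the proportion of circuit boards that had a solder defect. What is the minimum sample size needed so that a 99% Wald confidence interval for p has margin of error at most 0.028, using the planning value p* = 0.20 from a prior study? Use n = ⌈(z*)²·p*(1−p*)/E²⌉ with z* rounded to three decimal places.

For 99% confidence, z* = 2.576.
p*(1−p*) = 0.1600.
(z*)²·p*(1−p*)/E² = 6.635776·0.1600/0.000784 = 1354.240.
Rounding up, n = 1355.

n = 1355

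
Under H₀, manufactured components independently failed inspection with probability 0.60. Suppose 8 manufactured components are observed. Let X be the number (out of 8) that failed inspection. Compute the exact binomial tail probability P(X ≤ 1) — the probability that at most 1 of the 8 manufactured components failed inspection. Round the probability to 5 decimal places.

X is binomial with n = 8 and p = 0.60.
P(X ≤ 1) = C(8,0)·0.60^0·0.40^8 + C(8,1)·0.60^1·0.40^7.
= 0.000655 + 0.007864 = 0.00852.

P = 0.00852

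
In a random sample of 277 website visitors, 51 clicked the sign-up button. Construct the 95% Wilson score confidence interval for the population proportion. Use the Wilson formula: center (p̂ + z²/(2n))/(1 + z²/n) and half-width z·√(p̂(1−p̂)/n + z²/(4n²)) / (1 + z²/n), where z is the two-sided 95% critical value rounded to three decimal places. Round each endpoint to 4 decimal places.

Here p̂ = 51/277 = 0.18412 and z = 1.960 (z² = 3.841600).
1 + z²/n = 1.013869.
Center = (0.18412 + 0.006934)/1.013869 = 0.18844.
Radicand: p̂(1−p̂)/n + z²/(4n²) = 0.000542300 + 0.000012517 = 0.000554817.
Half-width = z·√(radicand)/denom = 1.960·0.023555/1.013869 = 0.04554.
Interval: 0.18844 ± 0.04554 → (0.1429, 0.2340).

(0.1429, 0.2340)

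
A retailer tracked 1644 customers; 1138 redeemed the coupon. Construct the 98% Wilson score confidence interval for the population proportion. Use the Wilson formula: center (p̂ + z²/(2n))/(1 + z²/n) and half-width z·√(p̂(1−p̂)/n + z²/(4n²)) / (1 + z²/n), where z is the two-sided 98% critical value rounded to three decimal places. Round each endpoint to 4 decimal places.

(0.6651, 0.7180)

p̂ = 1138/1644 = 0.69221; z = 2.326, so z² = 5.410276.
Denominator 1 + z²/n = 1 + 5.410276/1644 = 1.003291.
Center = (0.69221 + 0.001645)/1.003291 = 0.69158.
Radicand: p̂(1−p̂)/n + z²/(4n²) = 0.000129595 + 0.000000500 = 0.000130095.
Half-width = z·√(radicand)/denom = 2.326·0.011406/1.003291 = 0.02644.
CI: 0.69158 ± 0.02644 = (0.6651, 0.7180).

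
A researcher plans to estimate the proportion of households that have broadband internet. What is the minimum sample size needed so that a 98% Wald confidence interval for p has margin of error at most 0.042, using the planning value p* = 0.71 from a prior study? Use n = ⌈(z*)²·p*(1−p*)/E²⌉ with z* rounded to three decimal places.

The 98% critical value is z* = 2.326.
p*(1−p*) = 0.2059.
Required n before rounding: 5.410276 × 0.2059 / 0.042² = 631.506.
⌈631.506⌉ = 632.

n = 632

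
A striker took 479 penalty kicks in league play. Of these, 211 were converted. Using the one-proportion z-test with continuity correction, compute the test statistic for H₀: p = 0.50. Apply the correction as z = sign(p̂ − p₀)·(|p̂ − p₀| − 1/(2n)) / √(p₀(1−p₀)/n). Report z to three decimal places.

p̂ = 211/479 = 0.44050. p̂ − p₀ = -0.059499.
1/(2n) = 0.001044.
Corrected numerator: |-0.059499| − 0.001044 = 0.058455.
Under H₀, SE = √(p₀(1−p₀)/n) = √(0.50·0.50/479) = √0.000521921 = 0.022846.
z = −0.058455/0.022846 = -2.559.

z = -2.559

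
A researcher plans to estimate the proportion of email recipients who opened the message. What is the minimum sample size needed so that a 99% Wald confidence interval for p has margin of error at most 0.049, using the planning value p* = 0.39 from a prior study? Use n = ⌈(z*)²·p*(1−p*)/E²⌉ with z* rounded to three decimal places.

n = 658

z* = 2.576 at the 99% level.
p*(1−p*) = 0.39·0.61 = 0.2379.
(z*)²·p*(1−p*)/E² = 6.635776·0.2379/0.002401 = 657.497.
Rounding up, n = 658.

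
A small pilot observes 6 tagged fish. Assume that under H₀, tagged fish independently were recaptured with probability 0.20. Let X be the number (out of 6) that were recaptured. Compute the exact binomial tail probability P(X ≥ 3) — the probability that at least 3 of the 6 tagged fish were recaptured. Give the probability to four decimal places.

X ~ Binomial(n=6, p=0.20).
P(X ≥ 3) = C(6,3)·0.20^3·0.80^3 + C(6,4)·0.20^4·0.80^2 + C(6,5)·0.20^5·0.80^1 + C(6,6)·0.20^6·0.80^0.
= 0.081920 + 0.015360 + 0.001536 + 0.000064 = 0.0989.

P = 0.0989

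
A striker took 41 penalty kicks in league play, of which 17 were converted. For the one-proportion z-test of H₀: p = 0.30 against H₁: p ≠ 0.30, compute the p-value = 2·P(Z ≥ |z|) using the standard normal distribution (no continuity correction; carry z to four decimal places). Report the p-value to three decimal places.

p-value = 0.109

With x = 17 successes in n = 41, p̂ = 0.41463.
Null standard error: √(0.30·0.70/41) = √0.005121951 = 0.071568.
Test statistic (full precision, shown to 4 dp): z = (17/41 − 0.30)/SE₀ ≈ 1.6018.
From the standard normal, 2·P(Z ≥ |z|) = 0.109.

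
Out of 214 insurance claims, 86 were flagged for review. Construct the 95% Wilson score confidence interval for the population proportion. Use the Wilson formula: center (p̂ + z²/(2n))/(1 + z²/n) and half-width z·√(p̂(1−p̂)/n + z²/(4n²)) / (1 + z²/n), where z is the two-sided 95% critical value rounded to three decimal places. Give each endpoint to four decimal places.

Here p̂ = 86/214 = 0.40187 and z = 1.960 (z² = 3.841600).
1 + z²/n = 1.017951.
Center = (0.40187 + 0.008976)/1.017951 = 0.40360.
Radicand: p̂(1−p̂)/n + z²/(4n²) = 0.001123226 + 0.000020971 = 0.001144197.
Half-width = 1.960·√0.001144197/1.017951 = 0.06513.
So the interval runs from 0.3385 to 0.4687.

(0.3385, 0.4687)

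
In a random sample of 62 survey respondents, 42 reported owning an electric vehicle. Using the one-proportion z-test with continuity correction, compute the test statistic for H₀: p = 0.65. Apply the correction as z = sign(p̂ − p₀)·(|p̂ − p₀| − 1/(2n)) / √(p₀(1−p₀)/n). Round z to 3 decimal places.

p̂ = 42/62 = 0.67742. p̂ − p₀ = 0.027419.
1/(2n) = 0.008065.
Corrected numerator: |0.027419| − 0.008065 = 0.019354.
Null standard error: √(0.65·0.35/62) = √0.003669355 = 0.060575.
z = (+)0.019354/0.060575 = 0.320.

z = 0.320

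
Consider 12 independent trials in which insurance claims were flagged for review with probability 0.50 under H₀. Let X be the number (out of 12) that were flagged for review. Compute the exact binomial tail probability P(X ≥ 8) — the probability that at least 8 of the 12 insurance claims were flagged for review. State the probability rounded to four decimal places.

X is binomial with n = 12 and p = 0.50.
P(X ≥ 8) = Σ_{j=8}^{12} C(12,j)·0.50^j·0.50^{12−j}.
= 0.120850 + 0.053711 + 0.016113 + 0.002930 + 0.000244 = 0.1938.

P = 0.1938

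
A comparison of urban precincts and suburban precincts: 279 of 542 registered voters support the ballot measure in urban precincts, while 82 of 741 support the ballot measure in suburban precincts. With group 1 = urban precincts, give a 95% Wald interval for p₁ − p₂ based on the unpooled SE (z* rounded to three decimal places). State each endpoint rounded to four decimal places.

p̂₁ = 279/542 = 0.51476, p̂₂ = 82/741 = 0.11066; p̂₁ − p̂₂ = 0.40410.
Unpooled SE = √(p̂₁(1−p̂₁)/n₁ + p̂₂(1−p̂₂)/n₂) = √(0.000460853 + 0.000132814) = 0.024365.
For 95% confidence, z* = 1.960. Margin = 1.960·0.024365 = 0.04776.
CI: 0.40410 ± 0.04776 = (0.3563, 0.4519).

(0.3563, 0.4519)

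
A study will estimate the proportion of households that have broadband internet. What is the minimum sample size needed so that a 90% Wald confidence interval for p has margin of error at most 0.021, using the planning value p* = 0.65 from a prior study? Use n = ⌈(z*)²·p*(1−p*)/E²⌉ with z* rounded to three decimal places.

n = 1396

For 90% confidence, z* = 1.645.
p*(1−p*) = 0.65·0.35 = 0.2275.
Required n before rounding: 2.706025 × 0.2275 / 0.021² = 1395.965.
⌈1395.965⌉ = 1396.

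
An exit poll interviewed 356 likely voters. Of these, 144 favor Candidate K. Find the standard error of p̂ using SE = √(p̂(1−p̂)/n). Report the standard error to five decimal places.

SE = 0.02601

With x = 144 successes in n = 356, p̂ = 0.40449.
p̂(1−p̂) = 0.240878.
SE = √(0.240878/356) = 0.02601.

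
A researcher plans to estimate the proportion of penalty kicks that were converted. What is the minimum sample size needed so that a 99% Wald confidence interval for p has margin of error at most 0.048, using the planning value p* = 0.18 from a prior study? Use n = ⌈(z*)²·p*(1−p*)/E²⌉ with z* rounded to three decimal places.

n = 426

The 99% critical value is z* = 2.576.
p*(1−p*) = 0.1476.
(z*)²·p*(1−p*)/E² = 6.635776·0.1476/0.002304 = 425.104.
⌈425.104⌉ = 426.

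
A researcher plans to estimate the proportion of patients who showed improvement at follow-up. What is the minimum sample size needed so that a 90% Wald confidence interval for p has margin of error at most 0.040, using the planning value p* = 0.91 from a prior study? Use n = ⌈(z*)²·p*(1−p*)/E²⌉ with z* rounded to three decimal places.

z* = 1.645 at the 90% level.
p*(1−p*) = 0.0819.
Required n before rounding: 2.706025 × 0.0819 / 0.040² = 138.515.
Rounding up, n = 139.

n = 139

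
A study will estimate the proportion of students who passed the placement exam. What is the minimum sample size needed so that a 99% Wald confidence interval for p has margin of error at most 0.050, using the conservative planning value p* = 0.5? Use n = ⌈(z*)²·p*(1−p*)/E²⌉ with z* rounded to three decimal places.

n = 664

z* = 2.576 at the 99% level.
p*(1−p*) = 0.2500.
(z*)²·p*(1−p*)/E² = 6.635776·0.2500/0.002500 = 663.578.
⌈663.578⌉ = 664.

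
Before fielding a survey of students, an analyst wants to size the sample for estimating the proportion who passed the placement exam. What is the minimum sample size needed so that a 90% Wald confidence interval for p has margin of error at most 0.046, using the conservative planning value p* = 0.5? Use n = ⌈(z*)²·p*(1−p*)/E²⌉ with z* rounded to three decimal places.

The 90% critical value is z* = 1.645.
p*(1−p*) = 0.50·0.50 = 0.2500.
Required n before rounding: 2.706025 × 0.2500 / 0.046² = 319.710.
Rounding up, n = 320.

n = 320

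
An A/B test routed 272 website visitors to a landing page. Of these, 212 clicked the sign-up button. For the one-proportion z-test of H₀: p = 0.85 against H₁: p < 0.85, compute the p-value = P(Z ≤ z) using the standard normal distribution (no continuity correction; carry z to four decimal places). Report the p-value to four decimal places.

p-value = 0.0006

Sample proportion p̂ = 212/272 = 0.77941.
SE₀ = √(0.85·0.15/272) = 0.021651.
z = (p̂ − p₀)/SE = (212/272 − 0.85)/0.021651 ≈ -3.2603.
p-value = P(Z ≤ z) with z = -3.2603 → 0.0006.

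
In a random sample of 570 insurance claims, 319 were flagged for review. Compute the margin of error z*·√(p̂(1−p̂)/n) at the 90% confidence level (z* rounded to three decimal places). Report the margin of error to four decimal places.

p̂ = 319/570 = 0.55965.
Standard error of p̂: √(0.246442/570) = √0.000432354 = 0.020793.
The 90% critical value is z* = 1.645.
So ME = 0.0342.

ME = 0.0342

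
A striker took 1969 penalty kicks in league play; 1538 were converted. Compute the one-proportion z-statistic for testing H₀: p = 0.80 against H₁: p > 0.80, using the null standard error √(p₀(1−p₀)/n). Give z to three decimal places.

z = -2.096

The sample proportion is 1538/1969 = 0.78111.
Under H₀, SE = √(p₀(1−p₀)/n) = √(0.80·0.20/1969) = √0.000081260 = 0.009014.
z = (0.78111 − 0.80)/0.009014 = -0.01889/0.009014 = -2.096.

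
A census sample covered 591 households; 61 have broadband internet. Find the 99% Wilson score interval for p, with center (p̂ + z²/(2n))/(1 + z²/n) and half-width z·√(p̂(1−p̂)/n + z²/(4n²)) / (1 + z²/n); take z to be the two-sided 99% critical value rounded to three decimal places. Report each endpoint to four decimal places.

(0.0753, 0.1400)

Here p̂ = 61/591 = 0.10321 and z = 2.576 (z² = 6.635776).
1 + z²/n = 1.011228.
Center = (0.10321 + 0.005614)/1.011228 = 0.10762.
Radicand: p̂(1−p̂)/n + z²/(4n²) = 0.000156619 + 0.000004750 = 0.000161369.
Half-width = z·√(radicand)/denom = 2.576·0.012703/1.011228 = 0.03236.
So the interval runs from 0.0753 to 0.1400.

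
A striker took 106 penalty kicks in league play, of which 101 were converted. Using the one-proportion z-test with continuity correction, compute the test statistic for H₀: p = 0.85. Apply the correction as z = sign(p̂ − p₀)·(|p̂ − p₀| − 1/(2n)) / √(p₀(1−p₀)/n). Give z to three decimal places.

z = 2.829

p̂ = 101/106 = 0.95283. p̂ − p₀ = 0.102830.
1/(2n) = 0.004717.
Corrected numerator: |0.102830| − 0.004717 = 0.098113.
Under H₀, SE = √(p₀(1−p₀)/n) = √(0.85·0.15/106) = √0.001202830 = 0.034682.
z = (+)0.098113/0.034682 = 2.829.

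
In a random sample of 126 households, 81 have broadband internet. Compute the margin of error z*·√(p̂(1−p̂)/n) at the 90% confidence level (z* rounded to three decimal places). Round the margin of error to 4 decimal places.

ME = 0.0702

Sample proportion p̂ = 81/126 = 0.64286.
Standard error of p̂: √(0.229592/126) = √0.001822157 = 0.042687.
z* = 1.645 at the 90% level.
So ME = 0.0702.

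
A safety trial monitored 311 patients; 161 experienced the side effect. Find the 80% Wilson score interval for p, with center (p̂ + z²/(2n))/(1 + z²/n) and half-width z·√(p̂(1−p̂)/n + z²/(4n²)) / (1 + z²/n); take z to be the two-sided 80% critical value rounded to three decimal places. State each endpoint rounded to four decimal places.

(0.4814, 0.5538)

p̂ = 161/311 = 0.51768; z = 1.282, so z² = 1.643524.
1 + z²/n = 1.005285.
Center = (0.51768 + 0.002642)/1.005285 = 0.51759.
Radicand: p̂(1−p̂)/n + z²/(4n²) = 0.000802853 + 0.000004248 = 0.000807101.
Half-width = 1.282·√0.000807101/1.005285 = 0.03623.
CI: 0.51759 ± 0.03623 = (0.4814, 0.5538).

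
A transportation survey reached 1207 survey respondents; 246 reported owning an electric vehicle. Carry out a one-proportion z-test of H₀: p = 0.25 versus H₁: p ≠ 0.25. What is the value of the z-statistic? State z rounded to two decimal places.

With x = 246 successes in n = 1207, p̂ = 0.20381.
Under H₀, SE = √(p₀(1−p₀)/n) = √(0.25·0.75/1207) = √0.000155344 = 0.012464.
z = (0.20381 − 0.25)/0.012464 = -0.04619/0.012464 = -3.71.

z = -3.71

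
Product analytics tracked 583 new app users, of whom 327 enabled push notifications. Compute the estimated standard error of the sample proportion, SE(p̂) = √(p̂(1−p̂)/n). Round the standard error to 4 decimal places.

p̂ = 327/583 = 0.56089.
p̂(1−p̂) = 0.56089·0.43911 = 0.246292.
SE = √(0.246292/583) = √0.000422456 = 0.0206.

SE = 0.0206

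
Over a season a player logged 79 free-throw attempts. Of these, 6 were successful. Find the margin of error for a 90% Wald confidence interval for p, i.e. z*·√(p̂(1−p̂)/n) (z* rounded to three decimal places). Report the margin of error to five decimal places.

The sample proportion is 6/79 = 0.07595.
SE(p̂) = √(0.07595·0.92405/79) = 0.029806.
z* = 1.645 at the 90% level.
So ME = 0.04903.

ME = 0.04903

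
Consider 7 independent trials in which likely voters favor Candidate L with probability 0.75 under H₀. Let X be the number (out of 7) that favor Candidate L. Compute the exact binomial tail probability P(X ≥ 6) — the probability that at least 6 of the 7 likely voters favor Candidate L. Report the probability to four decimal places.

X is binomial with n = 7 and p = 0.75.
P(X ≥ 6) = C(7,6)·0.75^6·0.25^1 + C(7,7)·0.75^7·0.25^0.
= 0.311462 + 0.133484 = 0.4449.

P = 0.4449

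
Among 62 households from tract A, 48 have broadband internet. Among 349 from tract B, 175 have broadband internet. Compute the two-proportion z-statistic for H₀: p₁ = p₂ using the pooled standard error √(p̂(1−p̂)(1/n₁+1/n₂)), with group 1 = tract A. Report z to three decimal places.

p̂₁ = 48/62 = 0.77419, p̂₂ = 175/349 = 0.50143.
Pooled p̂ = (48+175)/(62+349) = 223/411 = 0.54258.
Pooled SE = √[0.2481870·0.01899436] ≈ 0.068660.
z = 0.27276/0.068660 = 3.973.

z = 3.973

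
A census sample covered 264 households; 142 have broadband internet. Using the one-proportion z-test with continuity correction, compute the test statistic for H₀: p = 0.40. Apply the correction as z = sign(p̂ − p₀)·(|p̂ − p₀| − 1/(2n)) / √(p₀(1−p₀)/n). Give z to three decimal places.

Sample proportion p̂ = 142/264 = 0.53788. p̂ − p₀ = 0.137879.
1/(2n) = 0.001894.
Corrected numerator: |0.137879| − 0.001894 = 0.135985.
SE₀ = √(0.40·0.60/264) = 0.030151.
z = +0.135985/0.030151 = 4.510.

z = 4.510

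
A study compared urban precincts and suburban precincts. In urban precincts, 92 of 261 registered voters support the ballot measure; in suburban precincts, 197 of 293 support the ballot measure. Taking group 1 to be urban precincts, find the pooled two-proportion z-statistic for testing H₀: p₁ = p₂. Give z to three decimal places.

z = -7.523

Sample proportions: p̂₁ = 92/261 = 0.35249 and p̂₂ = 197/293 = 0.67235.
Pooled p̂ = (92+197)/(261+293) = 289/554 = 0.52166.
Pooled SE = √[0.2495308·0.00724439] ≈ 0.042517.
z = -0.31986/0.042517 = -7.523.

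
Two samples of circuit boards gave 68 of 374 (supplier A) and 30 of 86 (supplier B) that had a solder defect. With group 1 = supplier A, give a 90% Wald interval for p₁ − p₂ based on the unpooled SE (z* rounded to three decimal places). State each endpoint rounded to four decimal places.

p̂₁ = 0.18182, p̂₂ = 0.34884, so the observed difference is -0.16702.
SE = √(0.000397755 + 0.002641277) = √0.003039032 = 0.055127.
The 90% critical value is z* = 1.645. Margin of error = 0.09068.
Interval: -0.16702 ± 0.09068 → (-0.2577, -0.0763).

(-0.2577, -0.0763)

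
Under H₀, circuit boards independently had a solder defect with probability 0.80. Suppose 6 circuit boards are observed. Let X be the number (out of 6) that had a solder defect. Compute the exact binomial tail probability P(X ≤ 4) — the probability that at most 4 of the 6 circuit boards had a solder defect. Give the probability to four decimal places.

P = 0.3446

X is binomial with n = 6 and p = 0.80.
P(X ≤ 4) = Σ_{j=0}^{4} C(6,j)·0.80^j·0.20^{6−j}.
= 0.000064 + 0.001536 + 0.015360 + 0.081920 + 0.245760 = 0.3446.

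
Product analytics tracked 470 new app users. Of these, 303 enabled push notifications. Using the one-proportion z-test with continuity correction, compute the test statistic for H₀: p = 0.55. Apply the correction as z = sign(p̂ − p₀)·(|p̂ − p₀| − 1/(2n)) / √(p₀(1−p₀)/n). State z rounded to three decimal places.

z = 4.080

Sample proportion p̂ = 303/470 = 0.64468. p̂ − p₀ = 0.094681.
Continuity correction 1/(2n) = 1/940 = 0.001064.
Corrected numerator: |0.094681| − 0.001064 = 0.093617.
Under H₀, SE = √(p₀(1−p₀)/n) = √(0.55·0.45/470) = √0.000526596 = 0.022948.
z = (+)0.093617/0.022948 = 4.080.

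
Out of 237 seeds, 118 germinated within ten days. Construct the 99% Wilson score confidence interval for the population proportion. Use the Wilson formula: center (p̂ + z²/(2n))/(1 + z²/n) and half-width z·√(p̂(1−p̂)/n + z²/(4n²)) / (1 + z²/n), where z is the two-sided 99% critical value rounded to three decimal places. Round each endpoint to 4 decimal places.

p̂ = 118/237 = 0.49789; z = 2.576, so z² = 6.635776.
Denominator 1 + z²/n = 1 + 6.635776/237 = 1.027999.
Center = (0.49789 + 0.014000)/1.027999 = 0.49795.
Radicand: p̂(1−p̂)/n + z²/(4n²) = 0.001054834 + 0.000029535 = 0.001084369.
Half-width = 2.576·√0.001084369/1.027999 = 0.08252.
So the interval runs from 0.4154 to 0.5805.

(0.4154, 0.5805)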